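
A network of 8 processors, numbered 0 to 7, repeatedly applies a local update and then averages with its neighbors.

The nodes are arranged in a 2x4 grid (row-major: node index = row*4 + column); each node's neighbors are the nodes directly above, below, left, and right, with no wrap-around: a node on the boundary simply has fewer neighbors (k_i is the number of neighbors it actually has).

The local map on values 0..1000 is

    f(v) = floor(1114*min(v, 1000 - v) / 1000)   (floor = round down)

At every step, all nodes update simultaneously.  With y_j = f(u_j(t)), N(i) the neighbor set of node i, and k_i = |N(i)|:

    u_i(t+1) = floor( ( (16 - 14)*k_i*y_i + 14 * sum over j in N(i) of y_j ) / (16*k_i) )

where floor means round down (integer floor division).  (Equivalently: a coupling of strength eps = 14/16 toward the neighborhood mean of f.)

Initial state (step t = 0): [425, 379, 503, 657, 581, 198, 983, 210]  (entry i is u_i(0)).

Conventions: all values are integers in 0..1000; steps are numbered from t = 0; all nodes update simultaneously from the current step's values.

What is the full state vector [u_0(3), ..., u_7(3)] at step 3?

Simulating step by step:
t=0: [425, 379, 503, 657, 581, 198, 983, 210]
t=1: [447, 416, 308, 391, 361, 291, 295, 204]
t=2: [440, 397, 400, 303, 409, 388, 301, 362]
t=3: [453, 453, 380, 413, 460, 413, 415, 344]

Answer: [453, 453, 380, 413, 460, 413, 415, 344]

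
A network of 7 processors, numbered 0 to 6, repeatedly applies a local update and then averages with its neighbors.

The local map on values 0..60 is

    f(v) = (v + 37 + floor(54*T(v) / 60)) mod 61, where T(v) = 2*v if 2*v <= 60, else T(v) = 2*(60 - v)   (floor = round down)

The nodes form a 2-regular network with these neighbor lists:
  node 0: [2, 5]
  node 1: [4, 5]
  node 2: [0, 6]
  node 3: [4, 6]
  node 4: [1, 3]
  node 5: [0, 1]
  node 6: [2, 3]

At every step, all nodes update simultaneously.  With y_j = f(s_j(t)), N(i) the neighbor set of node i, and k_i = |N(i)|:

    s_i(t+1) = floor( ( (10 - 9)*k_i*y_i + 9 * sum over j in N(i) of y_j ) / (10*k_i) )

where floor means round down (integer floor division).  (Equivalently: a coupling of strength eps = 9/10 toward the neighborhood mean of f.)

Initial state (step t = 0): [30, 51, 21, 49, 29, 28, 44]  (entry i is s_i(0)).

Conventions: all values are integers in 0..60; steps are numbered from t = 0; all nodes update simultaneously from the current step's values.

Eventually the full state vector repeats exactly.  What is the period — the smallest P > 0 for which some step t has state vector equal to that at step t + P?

Answer: 2
Key observation: The state at step 6, [45, 45, 46, 46, 45, 45, 46], reappears at step 8 — and no state repeats earlier — so the cycle the system enters has period 2.

Derivation:
t=0: [30, 51, 21, 49, 29, 28, 44]
t=1: [45, 54, 52, 51, 44, 51, 39]
t=2: [43, 44, 49, 49, 42, 43, 43]
t=3: [46, 49, 48, 48, 46, 48, 44]
t=4: [45, 45, 47, 47, 44, 45, 45]
t=5: [47, 48, 47, 47, 47, 48, 46]
t=6: [45, 45, 46, 46, 45, 45, 46]
t=7: [47, 48, 47, 47, 47, 48, 47]
t=8: [45, 45, 46, 46, 45, 45, 46]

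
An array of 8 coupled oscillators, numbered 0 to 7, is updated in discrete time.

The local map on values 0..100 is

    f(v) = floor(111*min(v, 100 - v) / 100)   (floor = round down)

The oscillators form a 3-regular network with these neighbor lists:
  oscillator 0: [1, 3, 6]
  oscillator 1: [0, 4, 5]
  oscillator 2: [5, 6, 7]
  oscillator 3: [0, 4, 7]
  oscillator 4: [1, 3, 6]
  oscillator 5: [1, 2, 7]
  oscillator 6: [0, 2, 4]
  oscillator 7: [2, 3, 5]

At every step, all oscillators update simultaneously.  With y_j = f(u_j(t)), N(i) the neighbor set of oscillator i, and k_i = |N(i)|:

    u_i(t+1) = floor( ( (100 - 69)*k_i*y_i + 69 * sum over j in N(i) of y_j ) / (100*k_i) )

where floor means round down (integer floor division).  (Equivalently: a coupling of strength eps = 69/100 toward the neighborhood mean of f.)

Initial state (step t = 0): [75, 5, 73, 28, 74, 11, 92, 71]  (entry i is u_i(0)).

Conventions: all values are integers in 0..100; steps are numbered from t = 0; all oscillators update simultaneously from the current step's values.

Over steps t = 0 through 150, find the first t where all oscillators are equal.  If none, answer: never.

Answer: 7
Key observation: Synchronization is absorbing here: once all oscillators are equal they stay equal, and step 7 is the first all-equal step.

Derivation:
t=0: [75, 5, 73, 28, 74, 11, 92, 71]  (not all equal)
t=1: [18, 16, 20, 29, 18, 18, 21, 26]  (not all equal)
t=2: [22, 18, 22, 25, 22, 21, 20, 25]  (not all equal)
t=3: [23, 22, 24, 25, 23, 23, 23, 25]  (not all equal)
t=4: [25, 24, 25, 26, 25, 25, 25, 26]  (not all equal)
t=5: [27, 26, 27, 27, 27, 27, 27, 27]  (not all equal)
t=6: [28, 28, 29, 29, 28, 28, 29, 29]  (not all equal)
t=7: [31, 31, 31, 31, 31, 31, 31, 31]  (all equal)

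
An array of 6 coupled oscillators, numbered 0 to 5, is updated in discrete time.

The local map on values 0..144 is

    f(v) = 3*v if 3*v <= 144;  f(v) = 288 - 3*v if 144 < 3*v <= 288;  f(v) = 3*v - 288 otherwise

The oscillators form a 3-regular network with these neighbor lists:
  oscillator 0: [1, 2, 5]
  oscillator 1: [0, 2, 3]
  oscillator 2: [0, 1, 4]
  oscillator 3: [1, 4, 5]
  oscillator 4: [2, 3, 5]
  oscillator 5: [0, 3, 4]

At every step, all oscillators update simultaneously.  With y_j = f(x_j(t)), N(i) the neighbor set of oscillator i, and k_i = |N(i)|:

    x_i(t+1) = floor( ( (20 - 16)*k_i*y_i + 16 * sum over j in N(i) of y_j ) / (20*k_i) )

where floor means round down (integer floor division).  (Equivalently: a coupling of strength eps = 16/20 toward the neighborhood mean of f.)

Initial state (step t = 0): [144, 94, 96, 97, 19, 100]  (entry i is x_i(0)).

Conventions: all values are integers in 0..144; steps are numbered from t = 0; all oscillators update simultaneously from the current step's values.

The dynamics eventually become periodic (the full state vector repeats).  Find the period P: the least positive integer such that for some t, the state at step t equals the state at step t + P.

Answer: 15
Key observation: The state at step 29, [47, 47, 47, 21, 21, 21], reappears at step 44 — and no state repeats earlier — so the cycle the system enters has period 15.

Derivation:
t=0: [144, 94, 96, 97, 19, 100]
t=1: [33, 40, 55, 20, 15, 56]
t=2: [116, 99, 95, 88, 89, 78]
t=3: [29, 25, 24, 27, 25, 38]
t=4: [87, 79, 77, 86, 86, 87]
t=5: [41, 40, 40, 34, 36, 28]
t=6: [111, 116, 117, 103, 103, 105]
t=7: [49, 46, 46, 33, 33, 28]
t=8: [124, 128, 128, 105, 105, 107]
t=9: [76, 74, 74, 47, 47, 43]
t=10: [81, 84, 84, 117, 117, 117]
t=11: [45, 45, 45, 55, 55, 58]
t=12: [129, 131, 131, 123, 123, 124]
t=13: [98, 97, 97, 88, 88, 86]
t=14: [10, 9, 9, 20, 20, 20]
t=15: [36, 36, 36, 51, 51, 52]
t=16: [114, 115, 115, 127, 127, 127]
t=17: [66, 65, 65, 83, 83, 82]
t=18: [78, 77, 77, 54, 54, 53]
t=19: [75, 74, 74, 108, 108, 107]
t=20: [56, 57, 57, 43, 43, 42]
t=21: [120, 121, 121, 125, 125, 126]
t=22: [78, 77, 77, 84, 84, 83]
t=23: [51, 50, 50, 42, 42, 41]
t=24: [133, 134, 134, 128, 128, 127]
t=25: [107, 108, 108, 100, 100, 99]
t=26: [28, 28, 28, 17, 17, 17]
t=27: [75, 75, 75, 59, 59, 59]
t=28: [75, 75, 75, 98, 98, 98]
t=29: [47, 47, 47, 21, 21, 21]
t=30: [120, 120, 120, 83, 83, 83]
t=31: [63, 63, 63, 47, 47, 47]
t=32: [110, 110, 110, 129, 129, 129]
t=33: [57, 57, 57, 83, 83, 83]
t=34: [96, 96, 96, 59, 59, 59]
t=35: [29, 29, 29, 81, 81, 81]
t=36: [75, 75, 75, 56, 56, 56]
t=37: [78, 78, 78, 104, 104, 104]
t=38: [46, 46, 46, 32, 32, 32]
t=39: [126, 126, 126, 107, 107, 107]
t=40: [74, 74, 74, 48, 48, 48]
t=41: [86, 86, 86, 123, 123, 123]
t=42: [43, 43, 43, 67, 67, 67]
t=43: [117, 117, 117, 98, 98, 98]
t=44: [47, 47, 47, 21, 21, 21]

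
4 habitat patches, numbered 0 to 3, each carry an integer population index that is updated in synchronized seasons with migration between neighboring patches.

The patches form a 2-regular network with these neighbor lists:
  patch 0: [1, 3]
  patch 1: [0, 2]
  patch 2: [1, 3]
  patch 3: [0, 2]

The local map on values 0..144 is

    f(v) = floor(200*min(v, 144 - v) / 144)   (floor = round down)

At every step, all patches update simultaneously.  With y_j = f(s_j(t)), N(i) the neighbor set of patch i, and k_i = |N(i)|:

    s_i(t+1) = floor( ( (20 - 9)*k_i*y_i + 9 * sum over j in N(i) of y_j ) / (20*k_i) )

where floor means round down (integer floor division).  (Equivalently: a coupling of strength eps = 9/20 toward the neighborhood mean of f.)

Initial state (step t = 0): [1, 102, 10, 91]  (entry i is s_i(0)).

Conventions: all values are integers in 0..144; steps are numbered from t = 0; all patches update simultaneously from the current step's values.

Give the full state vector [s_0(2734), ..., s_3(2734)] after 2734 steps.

Answer: [94, 94, 94, 94]
Key observation: The state at step 12, [95, 95, 95, 95], reappears at step 16: the system is in a cycle of period 4 from step 12 on.  Therefore the state at step 2734 equals the state at step 12 + ((2734 - 12) mod 4) = 14, which is [94, 94, 94, 94].

Derivation:
t=0: [1, 102, 10, 91]
t=1: [30, 35, 36, 43]
t=2: [46, 46, 51, 52]
t=3: [65, 64, 68, 69]
t=4: [90, 89, 92, 93]
t=5: [74, 74, 72, 71]
t=6: [97, 97, 98, 98]
t=7: [64, 64, 63, 63]
t=8: [87, 87, 87, 87]
t=9: [79, 79, 79, 79]
t=10: [90, 90, 90, 90]
t=11: [75, 75, 75, 75]
t=12: [95, 95, 95, 95]
t=13: [68, 68, 68, 68]
t=14: [94, 94, 94, 94]
t=15: [69, 69, 69, 69]
t=16: [95, 95, 95, 95]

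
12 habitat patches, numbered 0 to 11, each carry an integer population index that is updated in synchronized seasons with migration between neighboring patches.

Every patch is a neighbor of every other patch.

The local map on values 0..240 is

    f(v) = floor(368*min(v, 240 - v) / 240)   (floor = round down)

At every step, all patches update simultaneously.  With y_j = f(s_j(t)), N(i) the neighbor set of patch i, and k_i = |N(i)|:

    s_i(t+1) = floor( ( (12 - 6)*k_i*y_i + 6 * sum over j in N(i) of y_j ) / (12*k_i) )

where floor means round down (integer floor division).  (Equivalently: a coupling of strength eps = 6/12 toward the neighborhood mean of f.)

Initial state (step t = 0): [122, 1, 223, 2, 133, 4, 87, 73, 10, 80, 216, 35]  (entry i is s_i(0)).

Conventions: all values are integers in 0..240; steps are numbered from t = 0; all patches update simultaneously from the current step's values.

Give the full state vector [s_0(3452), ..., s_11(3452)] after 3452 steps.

Answer: [119, 119, 119, 119, 119, 119, 119, 119, 119, 119, 119, 119]
Key observation: The state at step 28, [182, 182, 182, 182, 182, 182, 182, 182, 182, 182, 182, 182], reappears at step 33: the system is in a cycle of period 5 from step 28 on.  Therefore the state at step 3452 equals the state at step 28 + ((3452 - 28) mod 5) = 32, which is [119, 119, 119, 119, 119, 119, 119, 119, 119, 119, 119, 119].

Derivation:
t=0: [122, 1, 223, 2, 133, 4, 87, 73, 10, 80, 216, 35]
t=1: [120, 39, 50, 40, 113, 41, 99, 89, 45, 94, 55, 62]
t=2: [142, 85, 93, 86, 137, 87, 127, 120, 90, 124, 97, 102]
t=3: [150, 141, 147, 142, 154, 143, 161, 166, 145, 163, 149, 153]
t=4: [136, 142, 138, 142, 133, 141, 129, 125, 139, 127, 137, 134]
t=5: [159, 155, 158, 155, 161, 156, 164, 167, 157, 166, 158, 161]
t=6: [123, 125, 123, 125, 121, 125, 119, 117, 124, 118, 123, 121]
t=7: [178, 177, 178, 177, 180, 177, 180, 178, 178, 179, 178, 180]
t=8: [94, 95, 94, 95, 93, 95, 93, 94, 94, 93, 94, 93]
t=9: [143, 144, 143, 144, 142, 144, 142, 143, 143, 142, 143, 142]
t=10: [148, 147, 148, 147, 149, 147, 149, 148, 148, 149, 148, 149]
t=11: [140, 141, 140, 141, 139, 141, 139, 140, 140, 139, 140, 139]
t=12: [152, 152, 152, 152, 153, 152, 153, 152, 152, 153, 152, 153]
t=13: [133, 133, 133, 133, 133, 133, 133, 133, 133, 133, 133, 133]
t=14: [164, 164, 164, 164, 164, 164, 164, 164, 164, 164, 164, 164]
t=15: [116, 116, 116, 116, 116, 116, 116, 116, 116, 116, 116, 116]
t=16: [177, 177, 177, 177, 177, 177, 177, 177, 177, 177, 177, 177]
t=17: [96, 96, 96, 96, 96, 96, 96, 96, 96, 96, 96, 96]
t=18: [147, 147, 147, 147, 147, 147, 147, 147, 147, 147, 147, 147]
t=19: [142, 142, 142, 142, 142, 142, 142, 142, 142, 142, 142, 142]
t=20: [150, 150, 150, 150, 150, 150, 150, 150, 150, 150, 150, 150]
t=21: [138, 138, 138, 138, 138, 138, 138, 138, 138, 138, 138, 138]
t=22: [156, 156, 156, 156, 156, 156, 156, 156, 156, 156, 156, 156]
t=23: [128, 128, 128, 128, 128, 128, 128, 128, 128, 128, 128, 128]
t=24: [171, 171, 171, 171, 171, 171, 171, 171, 171, 171, 171, 171]
t=25: [105, 105, 105, 105, 105, 105, 105, 105, 105, 105, 105, 105]
t=26: [161, 161, 161, 161, 161, 161, 161, 161, 161, 161, 161, 161]
t=27: [121, 121, 121, 121, 121, 121, 121, 121, 121, 121, 121, 121]
t=28: [182, 182, 182, 182, 182, 182, 182, 182, 182, 182, 182, 182]
t=29: [88, 88, 88, 88, 88, 88, 88, 88, 88, 88, 88, 88]
t=30: [134, 134, 134, 134, 134, 134, 134, 134, 134, 134, 134, 134]
t=31: [162, 162, 162, 162, 162, 162, 162, 162, 162, 162, 162, 162]
t=32: [119, 119, 119, 119, 119, 119, 119, 119, 119, 119, 119, 119]
t=33: [182, 182, 182, 182, 182, 182, 182, 182, 182, 182, 182, 182]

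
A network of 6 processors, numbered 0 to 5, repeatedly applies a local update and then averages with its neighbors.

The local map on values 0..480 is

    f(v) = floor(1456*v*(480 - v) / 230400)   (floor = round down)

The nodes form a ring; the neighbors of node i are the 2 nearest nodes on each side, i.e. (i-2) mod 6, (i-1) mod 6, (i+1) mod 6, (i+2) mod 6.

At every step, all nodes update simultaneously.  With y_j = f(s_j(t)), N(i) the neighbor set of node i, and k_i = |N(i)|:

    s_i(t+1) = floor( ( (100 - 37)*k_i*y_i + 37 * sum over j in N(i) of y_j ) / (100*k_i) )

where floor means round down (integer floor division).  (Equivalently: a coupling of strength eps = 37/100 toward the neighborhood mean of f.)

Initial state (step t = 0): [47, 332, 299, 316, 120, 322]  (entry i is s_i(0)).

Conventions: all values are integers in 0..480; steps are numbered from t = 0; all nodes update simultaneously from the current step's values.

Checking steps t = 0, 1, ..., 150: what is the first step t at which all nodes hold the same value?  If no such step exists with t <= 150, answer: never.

Answer: 8
Key observation: Synchronization is absorbing here: once all nodes are equal they stay equal, and step 8 is the first all-equal step.

Derivation:
t=0: [47, 332, 299, 316, 120, 322]  (not all equal)
t=1: [195, 298, 311, 321, 275, 298]  (not all equal)
t=2: [348, 340, 335, 329, 348, 342]  (not all equal)
t=3: [293, 300, 303, 307, 294, 298]  (not all equal)
t=4: [344, 340, 339, 337, 343, 341]  (not all equal)
t=5: [296, 300, 300, 302, 297, 298]  (not all equal)
t=6: [343, 341, 341, 340, 342, 341]  (not all equal)
t=7: [297, 298, 298, 299, 298, 298]  (not all equal)
t=8: [342, 342, 342, 342, 342, 342]  (all equal)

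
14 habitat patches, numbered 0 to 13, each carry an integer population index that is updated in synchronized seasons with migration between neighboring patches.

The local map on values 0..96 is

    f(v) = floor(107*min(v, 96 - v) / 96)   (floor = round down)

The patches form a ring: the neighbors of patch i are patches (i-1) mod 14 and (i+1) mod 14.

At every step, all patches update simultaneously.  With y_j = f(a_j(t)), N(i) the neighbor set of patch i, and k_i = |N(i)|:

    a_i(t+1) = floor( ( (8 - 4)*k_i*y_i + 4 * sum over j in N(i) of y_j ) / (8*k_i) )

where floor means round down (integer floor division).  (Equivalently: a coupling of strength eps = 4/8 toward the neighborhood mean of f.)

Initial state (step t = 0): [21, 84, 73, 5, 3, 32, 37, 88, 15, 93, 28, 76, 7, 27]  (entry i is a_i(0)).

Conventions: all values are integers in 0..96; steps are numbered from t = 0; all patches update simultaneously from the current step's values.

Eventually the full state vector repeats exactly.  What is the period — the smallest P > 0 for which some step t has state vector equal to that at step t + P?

Simulating step by step:
t=0: [21, 84, 73, 5, 3, 32, 37, 88, 15, 93, 28, 76, 7, 27]
t=1: [22, 18, 17, 9, 11, 28, 31, 18, 10, 13, 21, 20, 16, 22]
t=2: [23, 20, 16, 12, 16, 27, 29, 21, 14, 15, 20, 21, 20, 22]
t=3: [24, 21, 17, 15, 19, 27, 29, 23, 17, 17, 20, 22, 22, 23]
t=4: [25, 22, 18, 17, 22, 28, 29, 25, 19, 19, 21, 23, 24, 25]
t=5: [26, 23, 20, 20, 24, 29, 30, 26, 22, 21, 23, 24, 26, 26]
t=6: [27, 25, 22, 23, 26, 30, 31, 28, 24, 23, 24, 26, 27, 28]
t=7: [29, 27, 25, 25, 28, 32, 33, 30, 27, 25, 26, 28, 29, 30]
t=8: [31, 29, 27, 28, 31, 34, 35, 33, 30, 28, 28, 30, 32, 32]
t=9: [33, 32, 30, 31, 34, 36, 37, 36, 33, 31, 31, 33, 34, 34]
t=10: [36, 34, 33, 34, 37, 39, 40, 39, 36, 34, 34, 35, 36, 36]
t=11: [39, 37, 36, 37, 40, 42, 43, 42, 40, 37, 37, 38, 39, 40]
t=12: [42, 41, 40, 41, 43, 45, 46, 45, 43, 41, 41, 42, 43, 43]
t=13: [46, 45, 44, 45, 47, 49, 50, 49, 47, 45, 45, 46, 46, 46]
t=14: [50, 50, 49, 50, 51, 51, 51, 51, 51, 50, 50, 50, 51, 51]
t=15: [50, 51, 51, 51, 50, 50, 50, 50, 50, 50, 51, 50, 50, 50]
t=16: [50, 50, 50, 50, 50, 51, 51, 51, 51, 50, 50, 50, 51, 51]
t=17: [50, 51, 51, 51, 50, 50, 50, 50, 50, 50, 51, 50, 50, 50]

Answer: 2
Key observation: The state at step 15, [50, 51, 51, 51, 50, 50, 50, 50, 50, 50, 51, 50, 50, 50], reappears at step 17 — and no state repeats earlier — so the cycle the system enters has period 2.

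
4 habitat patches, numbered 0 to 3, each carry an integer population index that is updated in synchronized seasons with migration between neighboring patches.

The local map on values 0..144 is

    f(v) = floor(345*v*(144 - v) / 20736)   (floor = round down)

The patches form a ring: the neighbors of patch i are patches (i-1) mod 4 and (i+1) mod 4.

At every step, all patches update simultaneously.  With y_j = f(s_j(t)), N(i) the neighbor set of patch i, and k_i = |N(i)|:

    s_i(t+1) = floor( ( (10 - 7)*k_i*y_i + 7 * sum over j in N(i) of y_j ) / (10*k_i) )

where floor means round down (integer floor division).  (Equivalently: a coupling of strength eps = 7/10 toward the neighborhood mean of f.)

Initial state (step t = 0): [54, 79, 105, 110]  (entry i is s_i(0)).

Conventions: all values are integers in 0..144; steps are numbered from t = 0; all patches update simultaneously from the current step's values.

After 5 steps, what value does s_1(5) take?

Simulating step by step:
t=0: [54, 79, 105, 110]
t=1: [75, 77, 71, 70]
t=2: [85, 85, 85, 86]
t=3: [82, 83, 82, 82]
t=4: [84, 84, 84, 84]
t=5: [83, 83, 83, 83]

Answer: s_1(5) = 83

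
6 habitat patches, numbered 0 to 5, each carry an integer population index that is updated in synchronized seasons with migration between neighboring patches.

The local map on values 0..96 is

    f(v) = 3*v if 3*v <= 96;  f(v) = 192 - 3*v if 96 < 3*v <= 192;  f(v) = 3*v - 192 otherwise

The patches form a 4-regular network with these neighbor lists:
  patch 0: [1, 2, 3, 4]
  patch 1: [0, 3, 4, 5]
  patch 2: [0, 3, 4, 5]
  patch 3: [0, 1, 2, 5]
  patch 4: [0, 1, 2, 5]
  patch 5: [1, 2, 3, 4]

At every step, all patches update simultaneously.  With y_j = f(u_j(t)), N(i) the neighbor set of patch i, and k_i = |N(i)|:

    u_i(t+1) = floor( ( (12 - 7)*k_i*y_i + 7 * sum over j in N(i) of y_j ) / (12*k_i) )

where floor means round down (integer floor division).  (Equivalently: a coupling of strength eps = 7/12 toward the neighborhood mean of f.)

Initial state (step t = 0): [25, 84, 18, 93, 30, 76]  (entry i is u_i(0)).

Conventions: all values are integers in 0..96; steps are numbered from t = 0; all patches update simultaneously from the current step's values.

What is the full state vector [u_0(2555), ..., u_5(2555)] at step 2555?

Simulating step by step:
t=0: [25, 84, 18, 93, 30, 76]
t=1: [73, 67, 64, 69, 70, 57]
t=2: [17, 15, 11, 14, 15, 14]
t=3: [45, 45, 40, 42, 43, 41]
t=4: [61, 60, 67, 64, 63, 66]
t=5: [7, 7, 6, 5, 6, 6]
t=6: [19, 19, 18, 17, 18, 18]
t=7: [55, 55, 54, 53, 54, 54]
t=8: [28, 28, 30, 30, 29, 30]
t=9: [86, 86, 88, 88, 87, 88]
t=10: [68, 68, 70, 70, 69, 70]
t=11: [14, 14, 16, 16, 15, 16]
t=12: [44, 44, 46, 46, 45, 46]
t=13: [57, 57, 55, 55, 57, 55]
t=14: [22, 22, 25, 25, 22, 25]
t=15: [68, 68, 72, 72, 68, 72]
t=16: [15, 15, 20, 20, 15, 20]
t=17: [49, 49, 55, 55, 49, 55]
t=18: [39, 39, 32, 32, 39, 32]
t=19: [81, 81, 89, 89, 81, 89]
t=20: [58, 58, 68, 68, 58, 68]
t=21: [16, 16, 13, 13, 16, 13]
t=22: [45, 45, 41, 41, 45, 41]
t=23: [60, 60, 65, 65, 60, 65]
t=24: [9, 9, 5, 5, 9, 5]
t=25: [23, 23, 18, 18, 23, 18]
t=26: [64, 64, 58, 58, 64, 58]
t=27: [5, 5, 12, 12, 5, 12]
t=28: [21, 21, 29, 29, 21, 29]
t=29: [70, 70, 80, 80, 70, 80]
t=30: [26, 26, 39, 39, 26, 39]
t=31: [77, 77, 75, 75, 77, 75]
t=32: [37, 37, 34, 34, 37, 34]
t=33: [83, 83, 87, 87, 83, 87]
t=34: [60, 60, 65, 65, 60, 65]

Answer: [23, 23, 18, 18, 23, 18]
Key observation: The state at step 23, [60, 60, 65, 65, 60, 65], reappears at step 34: the system is in a cycle of period 11 from step 23 on.  Therefore the state at step 2555 equals the state at step 23 + ((2555 - 23) mod 11) = 25, which is [23, 23, 18, 18, 23, 18].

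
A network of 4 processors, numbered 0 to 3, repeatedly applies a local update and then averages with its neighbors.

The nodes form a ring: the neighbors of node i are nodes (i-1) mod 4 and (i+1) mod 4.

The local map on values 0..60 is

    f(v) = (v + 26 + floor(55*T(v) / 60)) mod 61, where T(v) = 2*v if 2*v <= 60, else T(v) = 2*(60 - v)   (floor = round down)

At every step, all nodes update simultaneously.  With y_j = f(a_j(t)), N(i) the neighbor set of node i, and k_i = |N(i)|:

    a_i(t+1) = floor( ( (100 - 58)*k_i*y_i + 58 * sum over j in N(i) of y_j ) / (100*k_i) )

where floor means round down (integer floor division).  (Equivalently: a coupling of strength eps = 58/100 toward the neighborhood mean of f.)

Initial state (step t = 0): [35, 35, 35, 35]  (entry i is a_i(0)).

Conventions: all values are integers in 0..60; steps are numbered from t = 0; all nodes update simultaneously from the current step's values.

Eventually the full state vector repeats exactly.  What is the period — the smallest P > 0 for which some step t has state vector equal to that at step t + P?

Answer: 2
Key observation: The state at step 8, [40, 40, 40, 40], reappears at step 10 — and no state repeats earlier — so the cycle the system enters has period 2.

Derivation:
t=0: [35, 35, 35, 35]
t=1: [45, 45, 45, 45]
t=2: [37, 37, 37, 37]
t=3: [44, 44, 44, 44]
t=4: [38, 38, 38, 38]
t=5: [43, 43, 43, 43]
t=6: [39, 39, 39, 39]
t=7: [42, 42, 42, 42]
t=8: [40, 40, 40, 40]
t=9: [41, 41, 41, 41]
t=10: [40, 40, 40, 40]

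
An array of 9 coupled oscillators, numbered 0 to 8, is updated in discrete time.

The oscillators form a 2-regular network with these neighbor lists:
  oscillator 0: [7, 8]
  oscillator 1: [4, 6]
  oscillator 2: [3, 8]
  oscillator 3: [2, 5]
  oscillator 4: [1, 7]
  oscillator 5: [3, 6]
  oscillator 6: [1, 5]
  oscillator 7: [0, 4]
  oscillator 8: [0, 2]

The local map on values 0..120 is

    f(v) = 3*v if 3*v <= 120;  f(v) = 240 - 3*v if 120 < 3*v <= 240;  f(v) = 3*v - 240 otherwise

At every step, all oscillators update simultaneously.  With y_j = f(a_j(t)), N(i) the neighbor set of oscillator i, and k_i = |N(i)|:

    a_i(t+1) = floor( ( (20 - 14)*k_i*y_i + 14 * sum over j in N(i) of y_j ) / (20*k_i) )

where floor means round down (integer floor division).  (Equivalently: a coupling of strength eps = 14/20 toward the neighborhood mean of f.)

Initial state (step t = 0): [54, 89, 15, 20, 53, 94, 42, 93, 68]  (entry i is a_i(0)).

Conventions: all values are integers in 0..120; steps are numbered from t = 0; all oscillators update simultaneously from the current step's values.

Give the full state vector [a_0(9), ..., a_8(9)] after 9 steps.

Simulating step by step:
t=0: [54, 89, 15, 20, 53, 94, 42, 93, 68]
t=1: [49, 76, 47, 48, 47, 73, 58, 67, 53]
t=2: [69, 61, 91, 70, 47, 63, 31, 78, 91]
t=3: [23, 84, 31, 38, 51, 58, 65, 48, 33]
t=4: [88, 49, 102, 89, 63, 75, 40, 83, 86]
t=5: [16, 87, 35, 36, 51, 55, 73, 28, 36]
t=6: [81, 44, 107, 95, 62, 67, 39, 72, 85]
t=7: [14, 92, 45, 55, 62, 68, 86, 27, 33]
t=8: [75, 36, 92, 71, 57, 43, 30, 57, 81]
t=9: [29, 88, 21, 59, 82, 74, 103, 50, 18]

Answer: [29, 88, 21, 59, 82, 74, 103, 50, 18]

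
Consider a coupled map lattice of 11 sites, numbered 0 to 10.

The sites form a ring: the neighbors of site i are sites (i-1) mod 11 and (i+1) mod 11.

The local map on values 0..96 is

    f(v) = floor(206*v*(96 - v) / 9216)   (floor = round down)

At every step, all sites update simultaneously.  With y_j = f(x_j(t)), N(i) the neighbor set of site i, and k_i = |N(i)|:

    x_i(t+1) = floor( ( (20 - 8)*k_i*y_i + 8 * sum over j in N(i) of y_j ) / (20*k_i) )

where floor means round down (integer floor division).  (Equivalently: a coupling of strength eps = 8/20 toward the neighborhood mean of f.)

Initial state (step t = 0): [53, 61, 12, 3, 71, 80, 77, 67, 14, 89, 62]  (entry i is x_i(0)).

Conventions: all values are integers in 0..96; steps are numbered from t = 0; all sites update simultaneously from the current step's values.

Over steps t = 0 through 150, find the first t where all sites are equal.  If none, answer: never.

Simulating step by step:
t=0: [53, 61, 12, 3, 71, 80, 77, 67, 14, 89, 62]  (not all equal)
t=1: [48, 42, 23, 15, 30, 31, 33, 37, 26, 22, 40]  (not all equal)
t=2: [50, 47, 37, 32, 40, 45, 46, 46, 40, 39, 47]  (not all equal)
t=3: [51, 50, 48, 46, 49, 50, 51, 50, 50, 49, 50]  (not all equal)
t=4: [51, 51, 51, 51, 51, 51, 51, 51, 51, 51, 51]  (all equal)

Answer: 4
Key observation: Synchronization is absorbing here: once all sites are equal they stay equal, and step 4 is the first all-equal step.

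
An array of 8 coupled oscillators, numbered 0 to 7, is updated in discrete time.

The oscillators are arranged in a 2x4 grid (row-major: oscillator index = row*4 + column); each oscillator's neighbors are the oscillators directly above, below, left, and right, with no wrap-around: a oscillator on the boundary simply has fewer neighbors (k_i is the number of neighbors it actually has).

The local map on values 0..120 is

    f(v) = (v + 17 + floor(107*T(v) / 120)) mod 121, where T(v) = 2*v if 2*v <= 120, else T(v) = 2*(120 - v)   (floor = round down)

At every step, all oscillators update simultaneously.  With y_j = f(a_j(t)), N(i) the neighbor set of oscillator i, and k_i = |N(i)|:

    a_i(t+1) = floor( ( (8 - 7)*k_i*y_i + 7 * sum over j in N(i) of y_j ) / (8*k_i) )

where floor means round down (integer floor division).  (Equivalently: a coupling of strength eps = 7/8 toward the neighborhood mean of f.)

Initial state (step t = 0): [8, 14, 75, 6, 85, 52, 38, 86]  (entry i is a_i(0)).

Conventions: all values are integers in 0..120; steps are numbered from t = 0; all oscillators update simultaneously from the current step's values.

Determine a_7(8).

Answer: a_7(8) = 52

Derivation:
t=0: [8, 14, 75, 6, 85, 52, 38, 86]
t=1: [47, 44, 32, 44, 39, 33, 38, 20]
t=2: [12, 72, 24, 80, 59, 20, 83, 17]
t=3: [55, 66, 52, 70, 60, 54, 69, 47]
t=4: [59, 46, 54, 35, 49, 57, 39, 51]
t=5: [32, 49, 47, 50, 53, 24, 40, 56]
t=6: [46, 66, 24, 38, 88, 34, 47, 24]
t=7: [46, 70, 35, 72, 64, 50, 84, 22]
t=8: [52, 57, 58, 90, 33, 50, 71, 52]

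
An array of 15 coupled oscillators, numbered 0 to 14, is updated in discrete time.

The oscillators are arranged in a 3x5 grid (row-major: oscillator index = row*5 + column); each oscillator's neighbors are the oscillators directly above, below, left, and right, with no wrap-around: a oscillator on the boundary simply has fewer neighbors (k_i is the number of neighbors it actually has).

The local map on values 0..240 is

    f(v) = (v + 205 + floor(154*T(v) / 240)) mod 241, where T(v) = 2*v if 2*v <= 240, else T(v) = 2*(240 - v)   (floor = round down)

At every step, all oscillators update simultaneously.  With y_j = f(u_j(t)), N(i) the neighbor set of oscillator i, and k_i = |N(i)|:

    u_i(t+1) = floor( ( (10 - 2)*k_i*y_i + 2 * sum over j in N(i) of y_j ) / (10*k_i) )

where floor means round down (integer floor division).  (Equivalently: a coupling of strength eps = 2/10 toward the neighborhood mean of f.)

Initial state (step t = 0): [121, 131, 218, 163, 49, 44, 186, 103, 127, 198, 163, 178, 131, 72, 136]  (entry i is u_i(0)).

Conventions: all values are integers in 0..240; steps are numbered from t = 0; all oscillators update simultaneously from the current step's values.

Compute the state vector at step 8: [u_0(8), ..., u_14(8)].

Answer: [211, 211, 211, 211, 211, 211, 211, 211, 211, 211, 211, 211, 212, 212, 212]

Derivation:
t=0: [121, 131, 218, 163, 49, 44, 186, 103, 127, 198, 163, 178, 131, 72, 136]
t=1: [219, 231, 211, 214, 104, 96, 211, 204, 227, 208, 208, 222, 223, 149, 220]
t=2: [206, 207, 211, 210, 203, 188, 210, 213, 208, 211, 209, 209, 209, 224, 211]
t=3: [213, 212, 212, 212, 213, 216, 212, 211, 212, 212, 212, 212, 211, 208, 211]
t=4: [210, 211, 211, 211, 211, 210, 211, 211, 211, 211, 210, 211, 212, 212, 212]
t=5: [212, 212, 212, 212, 212, 212, 212, 211, 211, 211, 212, 211, 211, 211, 211]
t=6: [211, 211, 211, 211, 211, 211, 211, 211, 211, 211, 211, 211, 212, 212, 212]
t=7: [212, 212, 212, 212, 212, 212, 212, 211, 211, 211, 212, 211, 211, 211, 211]
t=8: [211, 211, 211, 211, 211, 211, 211, 211, 211, 211, 211, 211, 212, 212, 212]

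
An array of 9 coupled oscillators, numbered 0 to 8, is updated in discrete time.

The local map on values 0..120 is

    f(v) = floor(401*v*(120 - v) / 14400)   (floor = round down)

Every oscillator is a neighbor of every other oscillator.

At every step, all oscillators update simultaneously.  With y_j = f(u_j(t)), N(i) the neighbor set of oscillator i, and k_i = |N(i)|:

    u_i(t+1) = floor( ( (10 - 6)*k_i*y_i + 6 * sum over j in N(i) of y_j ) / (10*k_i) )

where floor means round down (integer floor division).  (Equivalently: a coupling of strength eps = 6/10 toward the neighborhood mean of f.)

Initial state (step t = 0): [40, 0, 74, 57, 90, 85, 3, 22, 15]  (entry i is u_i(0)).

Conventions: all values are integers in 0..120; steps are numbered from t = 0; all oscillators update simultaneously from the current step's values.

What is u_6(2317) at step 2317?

Answer: u_6(2317) = 57
Key observation: The state at step 4, [99, 99, 99, 99, 99, 99, 99, 99, 99], reappears at step 6: the system is in a cycle of period 2 from step 4 on.  Therefore the state at step 2317 equals the state at step 4 + ((2317 - 4) mod 2) = 5, which is [57, 57, 57, 57, 57, 57, 57, 57, 57].

Derivation:
t=0: [40, 0, 74, 57, 90, 85, 3, 22, 15]
t=1: [70, 41, 71, 73, 65, 67, 44, 60, 55]
t=2: [96, 94, 96, 95, 97, 96, 95, 97, 97]
t=3: [64, 65, 64, 64, 63, 64, 64, 63, 63]
t=4: [99, 99, 99, 99, 99, 99, 99, 99, 99]
t=5: [57, 57, 57, 57, 57, 57, 57, 57, 57]
t=6: [99, 99, 99, 99, 99, 99, 99, 99, 99]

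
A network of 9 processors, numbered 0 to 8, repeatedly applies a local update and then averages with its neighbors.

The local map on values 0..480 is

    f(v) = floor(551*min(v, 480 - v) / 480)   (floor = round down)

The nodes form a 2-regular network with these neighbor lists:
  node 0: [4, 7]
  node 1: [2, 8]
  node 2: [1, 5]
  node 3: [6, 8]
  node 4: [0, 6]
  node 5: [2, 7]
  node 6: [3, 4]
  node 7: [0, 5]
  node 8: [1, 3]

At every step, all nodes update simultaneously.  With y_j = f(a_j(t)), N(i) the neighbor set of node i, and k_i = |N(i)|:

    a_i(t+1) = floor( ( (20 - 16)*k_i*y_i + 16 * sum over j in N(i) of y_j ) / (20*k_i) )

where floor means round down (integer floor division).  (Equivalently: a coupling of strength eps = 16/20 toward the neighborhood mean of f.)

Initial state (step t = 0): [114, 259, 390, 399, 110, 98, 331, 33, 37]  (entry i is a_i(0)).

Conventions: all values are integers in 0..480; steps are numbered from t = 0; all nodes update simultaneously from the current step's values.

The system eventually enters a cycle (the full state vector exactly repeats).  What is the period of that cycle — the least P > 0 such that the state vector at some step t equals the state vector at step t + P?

Answer: 4
Key observation: The state at step 17, [273, 273, 273, 273, 273, 273, 273, 273, 273], reappears at step 21 — and no state repeats earlier — so the cycle the system enters has period 4.

Derivation:
t=0: [114, 259, 390, 399, 110, 98, 331, 33, 37]
t=1: [91, 108, 166, 103, 145, 78, 121, 104, 146]
t=2: [134, 167, 122, 145, 130, 141, 141, 101, 129]
t=3: [136, 153, 168, 156, 155, 134, 158, 148, 172]
t=4: [169, 190, 169, 187, 170, 175, 178, 157, 181]
t=5: [188, 203, 205, 207, 197, 189, 204, 193, 214]
t=6: [221, 238, 226, 239, 224, 225, 232, 216, 237]
t=7: [252, 267, 264, 270, 259, 254, 265, 253, 273]
t=8: [257, 242, 250, 241, 253, 254, 246, 260, 241]
t=9: [255, 269, 265, 271, 261, 258, 267, 256, 273]
t=10: [254, 241, 247, 240, 251, 252, 244, 256, 239]
t=11: [259, 271, 267, 272, 264, 261, 268, 259, 274]
t=12: [250, 239, 244, 239, 247, 249, 242, 252, 238]
t=13: [264, 272, 269, 273, 268, 265, 271, 263, 273]
t=14: [246, 239, 242, 237, 243, 245, 239, 247, 237]
t=15: [269, 272, 271, 272, 271, 269, 272, 268, 272]
t=16: [241, 238, 239, 238, 239, 241, 238, 242, 238]
t=17: [273, 273, 273, 273, 273, 273, 273, 273, 273]
t=18: [237, 237, 237, 237, 237, 237, 237, 237, 237]
t=19: [272, 272, 272, 272, 272, 272, 272, 272, 272]
t=20: [238, 238, 238, 238, 238, 238, 238, 238, 238]
t=21: [273, 273, 273, 273, 273, 273, 273, 273, 273]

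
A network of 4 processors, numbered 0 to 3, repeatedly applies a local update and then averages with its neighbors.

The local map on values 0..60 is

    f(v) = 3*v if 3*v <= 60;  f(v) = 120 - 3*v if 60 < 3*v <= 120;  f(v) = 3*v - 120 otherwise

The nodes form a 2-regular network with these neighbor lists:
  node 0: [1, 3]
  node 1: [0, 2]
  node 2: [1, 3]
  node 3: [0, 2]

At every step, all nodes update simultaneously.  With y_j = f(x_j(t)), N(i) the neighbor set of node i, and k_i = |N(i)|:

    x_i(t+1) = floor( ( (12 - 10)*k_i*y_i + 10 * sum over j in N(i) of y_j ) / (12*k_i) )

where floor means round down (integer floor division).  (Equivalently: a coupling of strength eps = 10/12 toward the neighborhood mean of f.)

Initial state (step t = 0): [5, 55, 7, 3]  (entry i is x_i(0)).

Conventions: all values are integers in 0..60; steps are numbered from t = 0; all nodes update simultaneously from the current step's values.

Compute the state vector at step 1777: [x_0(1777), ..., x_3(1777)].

Simulating step by step:
t=0: [5, 55, 7, 3]
t=1: [25, 22, 26, 16]
t=2: [50, 45, 49, 44]
t=3: [16, 26, 15, 25]
t=4: [44, 45, 43, 46]
t=5: [15, 11, 15, 11]
t=6: [35, 43, 35, 43]
t=7: [10, 14, 10, 14]
t=8: [40, 32, 40, 32]
t=9: [20, 4, 20, 4]
t=10: [20, 52, 20, 52]
t=11: [40, 56, 40, 56]
t=12: [40, 8, 40, 8]
t=13: [20, 4, 20, 4]

Answer: [20, 4, 20, 4]
Key observation: The state at step 9, [20, 4, 20, 4], reappears at step 13: the system is in a cycle of period 4 from step 9 on.  Therefore the state at step 1777 equals the state at step 9 + ((1777 - 9) mod 4) = 9, which is [20, 4, 20, 4].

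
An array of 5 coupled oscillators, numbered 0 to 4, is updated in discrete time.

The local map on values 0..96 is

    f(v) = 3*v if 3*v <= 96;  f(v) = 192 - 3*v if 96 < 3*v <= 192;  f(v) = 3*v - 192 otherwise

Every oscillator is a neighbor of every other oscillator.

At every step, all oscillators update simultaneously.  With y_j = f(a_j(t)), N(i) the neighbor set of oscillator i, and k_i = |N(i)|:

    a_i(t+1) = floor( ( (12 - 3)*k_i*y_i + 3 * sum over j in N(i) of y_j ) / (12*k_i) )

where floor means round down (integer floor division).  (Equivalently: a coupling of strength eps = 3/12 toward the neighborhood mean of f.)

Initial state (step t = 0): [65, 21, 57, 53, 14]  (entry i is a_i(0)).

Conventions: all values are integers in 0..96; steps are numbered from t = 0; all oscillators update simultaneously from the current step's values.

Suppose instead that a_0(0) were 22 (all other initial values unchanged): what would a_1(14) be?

Simulating step by step:
t=0: [22, 21, 57, 53, 14]
t=1: [59, 57, 28, 36, 42]
t=2: [27, 31, 74, 74, 62]
t=3: [70, 78, 35, 35, 19]
t=4: [30, 47, 78, 78, 57]
t=5: [77, 50, 44, 44, 29]
t=6: [44, 46, 59, 59, 77]
t=7: [52, 48, 21, 21, 38]
t=8: [42, 51, 61, 61, 71]
t=9: [54, 35, 15, 15, 23]
t=10: [37, 77, 48, 48, 64]
t=11: [69, 40, 46, 46, 13]
t=12: [24, 64, 51, 51, 41]
t=13: [63, 13, 40, 40, 61]
t=14: [14, 39, 61, 61, 18]

Answer: a_1(14) = 39
Key observation: This trace re-runs the system from the modified initial state.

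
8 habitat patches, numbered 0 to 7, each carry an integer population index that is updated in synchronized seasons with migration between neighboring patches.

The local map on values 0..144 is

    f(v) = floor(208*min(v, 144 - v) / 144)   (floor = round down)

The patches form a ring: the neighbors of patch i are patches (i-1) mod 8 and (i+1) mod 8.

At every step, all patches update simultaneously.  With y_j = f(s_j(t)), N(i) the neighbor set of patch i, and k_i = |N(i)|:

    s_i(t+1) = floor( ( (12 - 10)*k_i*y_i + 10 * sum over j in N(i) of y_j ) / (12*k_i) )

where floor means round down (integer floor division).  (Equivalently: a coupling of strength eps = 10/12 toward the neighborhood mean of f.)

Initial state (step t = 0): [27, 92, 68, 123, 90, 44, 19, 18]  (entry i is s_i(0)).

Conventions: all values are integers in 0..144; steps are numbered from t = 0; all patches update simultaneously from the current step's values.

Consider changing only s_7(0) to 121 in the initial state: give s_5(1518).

Answer: s_5(1518) = 66
Key observation: The state at step 23, [99, 98, 98, 95, 95, 94, 96, 97], reappears at step 27: the system is in a cycle of period 4 from step 23 on.  Therefore the state at step 1518 equals the state at step 23 + ((1518 - 23) mod 4) = 26, which is [69, 70, 68, 67, 65, 66, 67, 69].

Derivation:
t=0: [27, 92, 68, 123, 90, 44, 19, 121]
t=1: [51, 69, 60, 78, 51, 54, 44, 33]
t=2: [73, 82, 95, 82, 84, 69, 62, 64]
t=3: [92, 86, 85, 79, 92, 89, 94, 94]
t=4: [77, 80, 87, 82, 84, 74, 74, 73]
t=5: [96, 89, 89, 84, 93, 94, 101, 99]
t=6: [71, 74, 81, 77, 78, 68, 67, 65]
t=7: [97, 97, 97, 93, 96, 95, 95, 98]
t=8: [66, 67, 69, 68, 71, 69, 68, 68]
t=9: [96, 96, 97, 100, 99, 99, 98, 96]
t=10: [69, 68, 66, 65, 64, 65, 66, 67]
t=11: [97, 97, 95, 93, 92, 93, 94, 96]
t=12: [67, 68, 70, 72, 73, 73, 71, 69]
t=13: [98, 98, 101, 101, 102, 102, 100, 99]
t=14: [65, 64, 63, 61, 60, 61, 62, 64]
t=15: [92, 92, 90, 88, 87, 87, 89, 91]
t=16: [75, 76, 77, 80, 81, 80, 79, 76]
t=17: [98, 97, 95, 93, 91, 92, 94, 96]
t=18: [67, 67, 70, 73, 74, 74, 72, 69]
t=19: [97, 98, 99, 101, 101, 102, 100, 99]
t=20: [65, 66, 64, 63, 61, 62, 62, 65]
t=21: [93, 92, 92, 90, 89, 88, 90, 91]
t=22: [75, 74, 76, 77, 79, 78, 78, 75]
t=23: [99, 98, 98, 95, 95, 94, 96, 97]
t=24: [66, 65, 67, 68, 70, 69, 69, 67]
t=25: [94, 95, 95, 98, 98, 99, 97, 96]
t=26: [69, 70, 68, 67, 65, 66, 67, 69]
t=27: [99, 98, 98, 95, 95, 94, 96, 97]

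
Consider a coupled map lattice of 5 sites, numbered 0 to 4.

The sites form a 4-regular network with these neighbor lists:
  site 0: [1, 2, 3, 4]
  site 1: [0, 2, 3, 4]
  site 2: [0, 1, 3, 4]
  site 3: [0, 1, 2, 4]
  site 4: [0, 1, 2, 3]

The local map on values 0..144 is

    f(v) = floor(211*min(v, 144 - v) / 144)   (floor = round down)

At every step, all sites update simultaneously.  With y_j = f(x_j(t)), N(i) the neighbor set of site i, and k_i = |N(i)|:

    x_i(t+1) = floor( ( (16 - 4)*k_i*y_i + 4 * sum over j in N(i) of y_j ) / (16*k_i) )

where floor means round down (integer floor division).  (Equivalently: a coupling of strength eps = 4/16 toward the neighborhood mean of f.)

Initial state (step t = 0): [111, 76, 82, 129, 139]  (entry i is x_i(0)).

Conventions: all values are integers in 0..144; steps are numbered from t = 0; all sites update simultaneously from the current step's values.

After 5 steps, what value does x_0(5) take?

Simulating step by step:
t=0: [111, 76, 82, 129, 139]
t=1: [49, 84, 78, 31, 21]
t=2: [69, 80, 86, 51, 41]
t=3: [95, 89, 83, 76, 67]
t=4: [76, 82, 88, 95, 94]
t=5: [94, 87, 82, 74, 76]

Answer: x_0(5) = 94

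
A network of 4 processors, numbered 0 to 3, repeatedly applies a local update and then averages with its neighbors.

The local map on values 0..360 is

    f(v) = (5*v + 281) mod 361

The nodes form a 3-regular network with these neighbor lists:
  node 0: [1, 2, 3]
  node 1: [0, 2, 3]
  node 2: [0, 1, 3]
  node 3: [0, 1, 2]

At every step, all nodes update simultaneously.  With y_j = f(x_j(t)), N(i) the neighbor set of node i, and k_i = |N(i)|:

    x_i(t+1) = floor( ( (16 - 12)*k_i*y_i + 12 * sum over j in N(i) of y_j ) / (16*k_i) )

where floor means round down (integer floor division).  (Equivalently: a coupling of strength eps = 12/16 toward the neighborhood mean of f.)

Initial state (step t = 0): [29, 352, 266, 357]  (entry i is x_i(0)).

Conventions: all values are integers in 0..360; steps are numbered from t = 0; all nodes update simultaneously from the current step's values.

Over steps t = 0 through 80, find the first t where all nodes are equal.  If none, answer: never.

Answer: 1
Key observation: Synchronization is absorbing here: once all nodes are equal they stay equal, and step 1 is the first all-equal step.

Derivation:
t=0: [29, 352, 266, 357]  (not all equal)
t=1: [182, 182, 182, 182]  (all equal)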